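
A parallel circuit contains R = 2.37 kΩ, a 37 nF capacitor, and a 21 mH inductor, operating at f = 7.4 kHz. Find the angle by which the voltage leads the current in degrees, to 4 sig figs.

-58.78°

ω = 2πf = 46500 rad/s
X_L = ωL = 976.4 Ω
X_C = 1/(ωC) = 581.3 Ω
Parallel: admittances add. Y = 1/R + 1/(jωL) + jωC
Y = (0.0004219 + j0.0006962) S
|Y| = 0.0008141 S → |Z| = 1/|Y| = 1228 Ω, ∠Z = −∠Y = -58.78°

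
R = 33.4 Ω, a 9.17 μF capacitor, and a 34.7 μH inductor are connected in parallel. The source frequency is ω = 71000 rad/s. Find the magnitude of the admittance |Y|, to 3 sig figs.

247 mS

X_L = ωL = 2.46 Ω
X_C = 1/(ωC) = 1.54 Ω
Parallel: admittances add. Y = 1/R + 1/(jωL) + jωC
Y = (0.0299 + j0.245) S
|Y| = 0.247 S → |Z| = 1/|Y| = 4.05 Ω, ∠Z = −∠Y = -83.0°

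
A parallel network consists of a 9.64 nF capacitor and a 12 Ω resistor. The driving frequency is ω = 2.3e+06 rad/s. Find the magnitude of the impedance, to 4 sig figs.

X_C = 1/(ωC) = 45.10 Ω
Parallel: admittances add. Y = 1/R + jωC
Y = (0.08333 + j0.02217) S
|Y| = 0.08623 S → |Z| = 1/|Y| = 11.60 Ω, ∠Z = −∠Y = -14.90°

11.60 Ω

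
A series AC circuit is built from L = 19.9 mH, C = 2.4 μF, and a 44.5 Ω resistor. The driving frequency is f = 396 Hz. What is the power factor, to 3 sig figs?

ω = 2πf = 2488 rad/s
X_L = ωL = 49.5 Ω
X_C = 1/(ωC) = 167 Ω
Net reactance X = X_L − X_C = -118 Ω
Z = 44.5 − j118 Ω
|Z| = √(44.5² + 118²) = 126 Ω
∠Z = arctan(-118/44.5) = -69.3°
cos φ = cos(-69.3°) = 0.353

0.353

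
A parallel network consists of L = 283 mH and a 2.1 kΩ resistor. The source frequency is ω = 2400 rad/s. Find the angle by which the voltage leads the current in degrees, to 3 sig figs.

X_L = ωL = 679 Ω
Parallel: admittances add. Y = 1/R + 1/(jωL)
Y = (0.000476 − j0.00147) S
|Y| = 0.00155 S → |Z| = 1/|Y| = 646 Ω, ∠Z = −∠Y = 72.1°

72.1°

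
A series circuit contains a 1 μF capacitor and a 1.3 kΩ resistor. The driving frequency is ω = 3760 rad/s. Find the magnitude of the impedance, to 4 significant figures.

X_C = 1/(ωC) = 266.0 Ω
Z = 1300 − j266.0 Ω
|Z| = √(1300² + 266.0²) = 1327 Ω

1327 Ω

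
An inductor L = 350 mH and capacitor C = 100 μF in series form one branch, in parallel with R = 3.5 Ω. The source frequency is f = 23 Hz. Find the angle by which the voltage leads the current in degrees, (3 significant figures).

-10.6°

ω = 2πf = 144.5 rad/s
X_L = ωL = 50.6 Ω
X_C = 1/(ωC) = 69.2 Ω
Branch 1: Z₁ = R = 3.50 Ω
Branch 2 (series LC): Z₂ = j(X_L − X_C) = −j18.6 Ω
Parallel: Z = Z₁Z₂/(Z₁+Z₂), |Z| = 3.44 Ω, ∠Z = -10.6°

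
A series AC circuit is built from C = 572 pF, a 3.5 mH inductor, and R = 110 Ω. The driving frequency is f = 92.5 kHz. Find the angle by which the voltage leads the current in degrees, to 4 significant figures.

ω = 2πf = 581200 rad/s
X_L = ωL = 2034 Ω
X_C = 1/(ωC) = 3008 Ω
Net reactance X = X_L − X_C = -973.9 Ω
Z = 110.0 − j973.9 Ω
|Z| = √(110.0² + 973.9²) = 980.0 Ω
∠Z = arctan(-973.9/110.0) = -83.56°

-83.56°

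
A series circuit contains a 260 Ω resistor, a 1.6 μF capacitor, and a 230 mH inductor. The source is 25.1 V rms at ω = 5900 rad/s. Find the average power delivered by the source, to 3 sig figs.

100 mW

X_L = ωL = 1360 Ω
X_C = 1/(ωC) = 106 Ω
Net reactance X = X_L − X_C = 1250 Ω
Z = 260 + j1250 Ω
|Z| = √(260² + 1250²) = 1280 Ω
∠Z = arctan(1250/260) = 78.3°
I = V/|Z| = 19.6 mA
P = VI cos φ = 25.1 × 0.0196 × cos(78.3°) = 100 mW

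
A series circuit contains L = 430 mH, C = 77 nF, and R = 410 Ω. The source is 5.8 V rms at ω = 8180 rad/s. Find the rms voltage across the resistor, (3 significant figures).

1.21 V

X_L = ωL = 3520 Ω
X_C = 1/(ωC) = 1590 Ω
Net reactance X = X_L − X_C = 1930 Ω
Z = 410 + j1930 Ω
|Z| = √(410² + 1930²) = 1970 Ω
I = V/|Z| = 2.94 mA
V_R = I·|Z_R| = 0.00294 × 410 = 1.21 V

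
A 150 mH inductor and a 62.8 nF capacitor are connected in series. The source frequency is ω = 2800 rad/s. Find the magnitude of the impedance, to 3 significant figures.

5270 Ω

X_L = ωL = 420 Ω
X_C = 1/(ωC) = 5690 Ω
Net reactance X = X_L − X_C = -5270 Ω
Z = − j5270 Ω
|Z| = √(0² + 5270²) = 5270 Ω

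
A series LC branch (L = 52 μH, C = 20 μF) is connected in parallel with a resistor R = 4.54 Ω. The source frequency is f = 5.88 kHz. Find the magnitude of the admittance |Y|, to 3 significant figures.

1.77 S

ω = 2πf = 36950 rad/s
X_L = ωL = 1.92 Ω
X_C = 1/(ωC) = 1.35 Ω
Branch 1: Z₁ = R = 4.54 Ω
Branch 2 (series LC): Z₂ = j(X_L − X_C) = j0.568 Ω
Parallel: Z = Z₁Z₂/(Z₁+Z₂), |Z| = 0.563 Ω, ∠Z = 82.9°
|Y| = 1/|Z| = 1.77 S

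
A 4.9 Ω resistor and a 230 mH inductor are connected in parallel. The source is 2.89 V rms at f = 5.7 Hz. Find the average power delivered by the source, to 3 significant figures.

ω = 2πf = 35.81 rad/s
X_L = ωL = 8.24 Ω
Parallel: admittances add. Y = 1/R + 1/(jωL)
Y = (0.204 − j0.121) S
|Y| = 0.237 S → |Z| = 1/|Y| = 4.21 Ω, ∠Z = −∠Y = 30.7°
I = V/|Z| = 686 mA
P = VI cos φ = 2.89 × 0.686 × cos(30.7°) = 1.70 W

1.70 W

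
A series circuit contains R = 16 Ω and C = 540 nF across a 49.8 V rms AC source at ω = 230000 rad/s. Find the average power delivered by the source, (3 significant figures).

X_C = 1/(ωC) = 8.05 Ω
Z = 16.0 − j8.05 Ω
|Z| = √(16.0² + 8.05²) = 17.9 Ω
∠Z = arctan(-8.05/16.0) = -26.7°
I = V/|Z| = 2.78 A
P = VI cos φ = 49.8 × 2.78 × cos(-26.7°) = 124 W

124 W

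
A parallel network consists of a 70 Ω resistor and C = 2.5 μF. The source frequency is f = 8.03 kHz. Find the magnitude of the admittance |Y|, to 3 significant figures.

ω = 2πf = 50450 rad/s
X_C = 1/(ωC) = 7.93 Ω
Parallel: admittances add. Y = 1/R + jωC
Y = (0.0143 + j0.126) S
|Y| = 0.127 S → |Z| = 1/|Y| = 7.88 Ω, ∠Z = −∠Y = -83.5°

127 mS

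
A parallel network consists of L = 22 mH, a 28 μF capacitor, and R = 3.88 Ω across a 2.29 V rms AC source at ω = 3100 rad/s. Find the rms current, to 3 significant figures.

X_L = ωL = 68.2 Ω
X_C = 1/(ωC) = 11.5 Ω
Parallel: admittances add. Y = 1/R + 1/(jωL) + jωC
Y = (0.258 + j0.0721) S
|Y| = 0.268 S → |Z| = 1/|Y| = 3.74 Ω, ∠Z = −∠Y = -15.6°
I = V/|Z| = 2.29/3.74 = 613 mA

613 mA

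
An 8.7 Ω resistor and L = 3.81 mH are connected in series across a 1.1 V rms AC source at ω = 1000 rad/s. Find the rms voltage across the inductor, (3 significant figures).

X_L = ωL = 3.81 Ω
Z = 8.70 + j3.81 Ω
|Z| = √(8.70² + 3.81²) = 9.50 Ω
I = V/|Z| = 116 mA
V_L = I·|Z_L| = 0.116 × 3.81 = 0.441 V

0.441 V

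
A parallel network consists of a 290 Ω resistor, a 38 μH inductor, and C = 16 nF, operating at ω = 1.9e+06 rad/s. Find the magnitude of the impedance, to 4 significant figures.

X_L = ωL = 72.20 Ω
X_C = 1/(ωC) = 32.89 Ω
Parallel: admittances add. Y = 1/R + 1/(jωL) + jωC
Y = (0.003448 + j0.01655) S
|Y| = 0.01691 S → |Z| = 1/|Y| = 59.15 Ω, ∠Z = −∠Y = -78.23°

59.15 Ω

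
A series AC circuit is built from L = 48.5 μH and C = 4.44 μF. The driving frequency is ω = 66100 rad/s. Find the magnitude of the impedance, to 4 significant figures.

0.2015 Ω

X_L = ωL = 3.206 Ω
X_C = 1/(ωC) = 3.407 Ω
Net reactance X = X_L − X_C = -0.2015 Ω
Z = − j0.2015 Ω
|Z| = √(0² + 0.2015²) = 0.2015 Ω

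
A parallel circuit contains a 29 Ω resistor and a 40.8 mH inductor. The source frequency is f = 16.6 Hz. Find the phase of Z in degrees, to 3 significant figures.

81.7°

ω = 2πf = 104.3 rad/s
X_L = ωL = 4.26 Ω
Parallel: admittances add. Y = 1/R + 1/(jωL)
Y = (0.0345 − j0.235) S
|Y| = 0.238 S → |Z| = 1/|Y| = 4.21 Ω, ∠Z = −∠Y = 81.7°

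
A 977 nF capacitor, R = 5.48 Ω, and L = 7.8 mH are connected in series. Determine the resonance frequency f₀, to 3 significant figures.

ω₀ = 1/√(LC) = 1/√(0.0078 × 9.77e-07) = 11460 rad/s
f₀ = ω₀/(2π) = 1.82 kHz

1.82 kHz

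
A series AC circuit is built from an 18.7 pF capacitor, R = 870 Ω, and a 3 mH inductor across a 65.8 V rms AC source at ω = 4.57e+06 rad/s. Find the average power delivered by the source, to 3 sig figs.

X_L = ωL = 13700 Ω
X_C = 1/(ωC) = 11700 Ω
Net reactance X = X_L − X_C = 2010 Ω
Z = 870 + j2010 Ω
|Z| = √(870² + 2010²) = 2190 Ω
∠Z = arctan(2010/870) = 66.6°
I = V/|Z| = 30.1 mA
P = VI cos φ = 65.8 × 0.0301 × cos(66.6°) = 786 mW

786 mW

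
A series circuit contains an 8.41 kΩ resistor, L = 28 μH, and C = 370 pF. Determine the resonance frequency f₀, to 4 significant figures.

ω₀ = 1/√(LC) = 1/√(2.8e-05 × 3.7e-10) = 9.825e+06 rad/s
f₀ = ω₀/(2π) = 1.564 MHz

1.564 MHz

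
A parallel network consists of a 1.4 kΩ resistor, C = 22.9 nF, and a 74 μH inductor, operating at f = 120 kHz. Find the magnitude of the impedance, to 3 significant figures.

1030 Ω

ω = 2πf = 754000 rad/s
X_L = ωL = 55.8 Ω
X_C = 1/(ωC) = 57.9 Ω
Parallel: admittances add. Y = 1/R + 1/(jωL) + jωC
Y = (0.000714 − j0.000657) S
|Y| = 0.000970 S → |Z| = 1/|Y| = 1030 Ω, ∠Z = −∠Y = 42.6°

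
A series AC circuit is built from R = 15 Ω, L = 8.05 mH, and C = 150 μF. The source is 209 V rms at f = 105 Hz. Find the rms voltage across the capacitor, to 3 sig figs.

134 V

ω = 2πf = 659.7 rad/s
X_L = ωL = 5.31 Ω
X_C = 1/(ωC) = 10.1 Ω
Net reactance X = X_L − X_C = -4.79 Ω
Z = 15.0 − j4.79 Ω
|Z| = √(15.0² + 4.79²) = 15.7 Ω
I = V/|Z| = 13.3 A
V_C = I·|Z_C| = 13.3 × 10.1 = 134 V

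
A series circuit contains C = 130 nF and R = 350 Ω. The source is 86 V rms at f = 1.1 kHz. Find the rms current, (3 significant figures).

73.7 mA

ω = 2πf = 6912 rad/s
X_C = 1/(ωC) = 1110 Ω
Z = 350 − j1110 Ω
|Z| = √(350² + 1110²) = 1170 Ω
I = V/|Z| = 86/1170 = 73.7 mA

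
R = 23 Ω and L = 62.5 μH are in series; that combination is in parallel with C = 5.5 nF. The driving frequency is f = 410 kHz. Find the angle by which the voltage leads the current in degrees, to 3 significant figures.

ω = 2πf = 2.576e+06 rad/s
X_L = ωL = 161 Ω
X_C = 1/(ωC) = 70.6 Ω
Branch 1 (R+jX_L): Z₁ = 23.0 + j161 Ω, |Z₁| = 163 Ω
Branch 2 (−jX_C): Z₂ = −j70.6 Ω
Parallel: Z = Z₁Z₂/(Z₁+Z₂), |Z| = 123 Ω, ∠Z = -83.9°

-83.9°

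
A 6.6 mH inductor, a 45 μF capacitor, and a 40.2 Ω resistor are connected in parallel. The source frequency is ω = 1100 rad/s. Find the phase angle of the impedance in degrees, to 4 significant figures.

X_L = ωL = 7.260 Ω
X_C = 1/(ωC) = 20.20 Ω
Parallel: admittances add. Y = 1/R + 1/(jωL) + jωC
Y = (0.02488 − j0.08824) S
|Y| = 0.09168 S → |Z| = 1/|Y| = 10.91 Ω, ∠Z = −∠Y = 74.26°

74.26°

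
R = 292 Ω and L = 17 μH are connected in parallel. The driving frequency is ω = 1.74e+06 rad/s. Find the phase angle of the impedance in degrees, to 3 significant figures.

84.2°

X_L = ωL = 29.6 Ω
Parallel: admittances add. Y = 1/R + 1/(jωL)
Y = (0.00342 − j0.0338) S
|Y| = 0.0340 S → |Z| = 1/|Y| = 29.4 Ω, ∠Z = −∠Y = 84.2°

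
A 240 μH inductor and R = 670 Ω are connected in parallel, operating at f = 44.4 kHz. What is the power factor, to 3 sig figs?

ω = 2πf = 279000 rad/s
X_L = ωL = 67.0 Ω
Parallel: admittances add. Y = 1/R + 1/(jωL)
Y = (0.00149 − j0.0149) S
|Y| = 0.0150 S → |Z| = 1/|Y| = 66.6 Ω, ∠Z = −∠Y = 84.3°
cos φ = cos(84.3°) = 0.0994

0.0994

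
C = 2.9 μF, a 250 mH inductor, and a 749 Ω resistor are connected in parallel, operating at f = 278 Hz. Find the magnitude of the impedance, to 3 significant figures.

ω = 2πf = 1747 rad/s
X_L = ωL = 437 Ω
X_C = 1/(ωC) = 197 Ω
Parallel: admittances add. Y = 1/R + 1/(jωL) + jωC
Y = (0.00134 + j0.00278) S
|Y| = 0.00308 S → |Z| = 1/|Y| = 325 Ω, ∠Z = −∠Y = -64.3°

325 Ω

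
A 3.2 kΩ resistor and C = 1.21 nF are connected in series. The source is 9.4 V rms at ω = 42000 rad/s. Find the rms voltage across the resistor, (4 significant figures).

1.509 V

X_C = 1/(ωC) = 19680 Ω
Z = 3200 − j19680 Ω
|Z| = √(3200² + 19680²) = 19940 Ω
I = V/|Z| = 471.5 μA
V_R = I·|Z_R| = 0.0004715 × 3200 = 1.509 V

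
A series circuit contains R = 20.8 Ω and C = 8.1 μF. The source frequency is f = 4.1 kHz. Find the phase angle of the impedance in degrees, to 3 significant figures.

ω = 2πf = 25760 rad/s
X_C = 1/(ωC) = 4.79 Ω
Z = 20.8 − j4.79 Ω
|Z| = √(20.8² + 4.79²) = 21.3 Ω
∠Z = arctan(-4.79/20.8) = -13.0°

-13.0°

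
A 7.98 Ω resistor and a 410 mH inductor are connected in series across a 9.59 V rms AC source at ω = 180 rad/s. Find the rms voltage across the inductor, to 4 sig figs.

X_L = ωL = 73.80 Ω
Z = 7.980 + j73.80 Ω
|Z| = √(7.980² + 73.80²) = 74.23 Ω
I = V/|Z| = 129.2 mA
V_L = I·|Z_L| = 0.1292 × 73.80 = 9.534 V

9.534 V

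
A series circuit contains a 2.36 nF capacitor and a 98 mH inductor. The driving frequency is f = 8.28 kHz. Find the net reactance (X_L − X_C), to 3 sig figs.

ω = 2πf = 52020 rad/s
X_L = ωL = 5100 Ω
X_C = 1/(ωC) = 8140 Ω
X = 5100 − 8140 = -3050 Ω

-3050 Ω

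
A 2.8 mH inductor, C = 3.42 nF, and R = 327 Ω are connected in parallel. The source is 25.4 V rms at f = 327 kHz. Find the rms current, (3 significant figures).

191 mA

ω = 2πf = 2.055e+06 rad/s
X_L = ωL = 5750 Ω
X_C = 1/(ωC) = 142 Ω
Parallel: admittances add. Y = 1/R + 1/(jωL) + jωC
Y = (0.00306 + j0.00685) S
|Y| = 0.00750 S → |Z| = 1/|Y| = 133 Ω, ∠Z = −∠Y = -66.0°
I = V/|Z| = 25.4/133 = 191 mA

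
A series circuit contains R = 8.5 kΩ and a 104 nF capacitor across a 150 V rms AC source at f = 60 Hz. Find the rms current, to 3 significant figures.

ω = 2πf = 377.0 rad/s
X_C = 1/(ωC) = 25500 Ω
Z = 8500 − j25500 Ω
|Z| = √(8500² + 25500²) = 26900 Ω
I = V/|Z| = 150/26900 = 5.58 mA

5.58 mA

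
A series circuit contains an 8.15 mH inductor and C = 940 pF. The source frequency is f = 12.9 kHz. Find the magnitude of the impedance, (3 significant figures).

ω = 2πf = 81050 rad/s
X_L = ωL = 661 Ω
X_C = 1/(ωC) = 13100 Ω
Net reactance X = X_L − X_C = -12500 Ω
Z = − j12500 Ω
|Z| = √(0² + 12500²) = 12500 Ω

12500 Ω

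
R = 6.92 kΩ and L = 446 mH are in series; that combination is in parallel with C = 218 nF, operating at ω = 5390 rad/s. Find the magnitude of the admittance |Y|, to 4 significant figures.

1.138 mS

X_L = ωL = 2404 Ω
X_C = 1/(ωC) = 851.0 Ω
Branch 1 (R+jX_L): Z₁ = 6920 + j2404 Ω, |Z₁| = 7326 Ω
Branch 2 (−jX_C): Z₂ = −j851.0 Ω
Parallel: Z = Z₁Z₂/(Z₁+Z₂), |Z| = 879.1 Ω, ∠Z = -83.49°
|Y| = 1/|Z| = 1.138 mS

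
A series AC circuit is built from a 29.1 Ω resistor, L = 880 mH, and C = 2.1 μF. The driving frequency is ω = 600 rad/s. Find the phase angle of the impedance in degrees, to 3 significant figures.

-83.7°

X_L = ωL = 528 Ω
X_C = 1/(ωC) = 794 Ω
Net reactance X = X_L − X_C = -266 Ω
Z = 29.1 − j266 Ω
|Z| = √(29.1² + 266²) = 267 Ω
∠Z = arctan(-266/29.1) = -83.7°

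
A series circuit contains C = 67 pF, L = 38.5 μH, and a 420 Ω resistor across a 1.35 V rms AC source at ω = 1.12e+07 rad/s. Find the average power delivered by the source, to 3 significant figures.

X_L = ωL = 431 Ω
X_C = 1/(ωC) = 1330 Ω
Net reactance X = X_L − X_C = -901 Ω
Z = 420 − j901 Ω
|Z| = √(420² + 901²) = 994 Ω
∠Z = arctan(-901/420) = -65.0°
I = V/|Z| = 1.36 mA
P = VI cos φ = 1.35 × 0.00136 × cos(-65.0°) = 774 μW

774 μW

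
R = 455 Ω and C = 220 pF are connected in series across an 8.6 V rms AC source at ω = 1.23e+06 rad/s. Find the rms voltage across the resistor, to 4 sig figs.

X_C = 1/(ωC) = 3695 Ω
Z = 455.0 − j3695 Ω
|Z| = √(455.0² + 3695²) = 3723 Ω
I = V/|Z| = 2.310 mA
V_R = I·|Z_R| = 0.002310 × 455.0 = 1.051 V

1.051 V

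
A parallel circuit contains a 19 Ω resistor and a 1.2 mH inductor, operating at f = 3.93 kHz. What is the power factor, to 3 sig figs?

0.842

ω = 2πf = 24690 rad/s
X_L = ωL = 29.6 Ω
Parallel: admittances add. Y = 1/R + 1/(jωL)
Y = (0.0526 − j0.0337) S
|Y| = 0.0625 S → |Z| = 1/|Y| = 16.0 Ω, ∠Z = −∠Y = 32.7°
cos φ = cos(32.7°) = 0.842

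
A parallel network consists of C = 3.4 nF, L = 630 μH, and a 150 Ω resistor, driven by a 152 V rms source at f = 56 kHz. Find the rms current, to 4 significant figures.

ω = 2πf = 351900 rad/s
X_L = ωL = 221.7 Ω
X_C = 1/(ωC) = 835.9 Ω
Parallel: admittances add. Y = 1/R + 1/(jωL) + jωC
Y = (0.006667 − j0.003315) S
|Y| = 0.007445 S → |Z| = 1/|Y| = 134.3 Ω, ∠Z = −∠Y = 26.44°
I = V/|Z| = 152/134.3 = 1.132 A

1.132 A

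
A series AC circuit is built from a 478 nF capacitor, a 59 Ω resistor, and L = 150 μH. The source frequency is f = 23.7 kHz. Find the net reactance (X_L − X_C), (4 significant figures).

ω = 2πf = 148900 rad/s
X_L = ωL = 22.34 Ω
X_C = 1/(ωC) = 14.05 Ω
X = 22.34 − 14.05 = 8.288 Ω

8.288 Ω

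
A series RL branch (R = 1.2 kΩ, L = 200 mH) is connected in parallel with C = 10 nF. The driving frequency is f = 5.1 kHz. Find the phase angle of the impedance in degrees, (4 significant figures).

ω = 2πf = 32040 rad/s
X_L = ωL = 6409 Ω
X_C = 1/(ωC) = 3121 Ω
Branch 1 (R+jX_L): Z₁ = 1200 + j6409 Ω, |Z₁| = 6520 Ω
Branch 2 (−jX_C): Z₂ = −j3121 Ω
Parallel: Z = Z₁Z₂/(Z₁+Z₂), |Z| = 5813 Ω, ∠Z = -80.56°

-80.56°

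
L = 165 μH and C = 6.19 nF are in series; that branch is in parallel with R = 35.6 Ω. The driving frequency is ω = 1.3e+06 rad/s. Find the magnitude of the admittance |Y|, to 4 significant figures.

30.20 mS

X_L = ωL = 214.5 Ω
X_C = 1/(ωC) = 124.3 Ω
Branch 1: Z₁ = R = 35.60 Ω
Branch 2 (series LC): Z₂ = j(X_L − X_C) = j90.23 Ω
Parallel: Z = Z₁Z₂/(Z₁+Z₂), |Z| = 33.12 Ω, ∠Z = 21.53°
|Y| = 1/|Z| = 30.20 mS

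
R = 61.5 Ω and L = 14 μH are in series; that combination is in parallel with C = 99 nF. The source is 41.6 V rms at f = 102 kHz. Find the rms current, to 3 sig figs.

2.63 A

ω = 2πf = 640900 rad/s
X_L = ωL = 8.97 Ω
X_C = 1/(ωC) = 15.8 Ω
Branch 1 (R+jX_L): Z₁ = 61.5 + j8.97 Ω, |Z₁| = 62.2 Ω
Branch 2 (−jX_C): Z₂ = −j15.8 Ω
Parallel: Z = Z₁Z₂/(Z₁+Z₂), |Z| = 15.8 Ω, ∠Z = -75.4°
I = V/|Z| = 41.6/15.8 = 2.63 A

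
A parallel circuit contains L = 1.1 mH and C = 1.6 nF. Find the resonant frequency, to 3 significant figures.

ω₀ = 1/√(LC) = 1/√(0.0011 × 1.6e-09) = 753800 rad/s
f₀ = ω₀/(2π) = 120 kHz

120 kHz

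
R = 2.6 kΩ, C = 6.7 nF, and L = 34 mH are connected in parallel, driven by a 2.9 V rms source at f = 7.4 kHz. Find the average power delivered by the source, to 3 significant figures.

3.23 mW

ω = 2πf = 46500 rad/s
X_L = ωL = 1580 Ω
X_C = 1/(ωC) = 3210 Ω
Parallel: admittances add. Y = 1/R + 1/(jωL) + jωC
Y = (0.000385 − j0.000321) S
|Y| = 0.000501 S → |Z| = 1/|Y| = 2000 Ω, ∠Z = −∠Y = 39.9°
I = V/|Z| = 1.45 mA
P = VI cos φ = 2.9 × 0.00145 × cos(39.9°) = 3.23 mW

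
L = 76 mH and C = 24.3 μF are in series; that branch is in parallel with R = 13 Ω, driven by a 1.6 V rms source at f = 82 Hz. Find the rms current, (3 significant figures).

ω = 2πf = 515.2 rad/s
X_L = ωL = 39.2 Ω
X_C = 1/(ωC) = 79.9 Ω
Branch 1: Z₁ = R = 13.0 Ω
Branch 2 (series LC): Z₂ = j(X_L − X_C) = −j40.7 Ω
Parallel: Z = Z₁Z₂/(Z₁+Z₂), |Z| = 12.4 Ω, ∠Z = -17.7°
I = V/|Z| = 1.6/12.4 = 129 mA

129 mA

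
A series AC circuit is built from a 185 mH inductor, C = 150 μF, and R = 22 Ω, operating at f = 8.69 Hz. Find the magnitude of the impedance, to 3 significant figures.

114 Ω

ω = 2πf = 54.60 rad/s
X_L = ωL = 10.1 Ω
X_C = 1/(ωC) = 122 Ω
Net reactance X = X_L − X_C = -112 Ω
Z = 22.0 − j112 Ω
|Z| = √(22.0² + 112²) = 114 Ω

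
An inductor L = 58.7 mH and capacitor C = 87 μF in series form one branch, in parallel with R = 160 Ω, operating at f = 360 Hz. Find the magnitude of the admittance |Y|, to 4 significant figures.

ω = 2πf = 2262 rad/s
X_L = ωL = 132.8 Ω
X_C = 1/(ωC) = 5.082 Ω
Branch 1: Z₁ = R = 160.0 Ω
Branch 2 (series LC): Z₂ = j(X_L − X_C) = j127.7 Ω
Parallel: Z = Z₁Z₂/(Z₁+Z₂), |Z| = 99.81 Ω, ∠Z = 51.41°
|Y| = 1/|Z| = 10.02 mS

10.02 mS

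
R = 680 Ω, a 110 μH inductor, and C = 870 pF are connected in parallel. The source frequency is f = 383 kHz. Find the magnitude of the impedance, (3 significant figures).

447 Ω

ω = 2πf = 2.406e+06 rad/s
X_L = ωL = 265 Ω
X_C = 1/(ωC) = 478 Ω
Parallel: admittances add. Y = 1/R + 1/(jωL) + jωC
Y = (0.00147 − j0.00168) S
|Y| = 0.00224 S → |Z| = 1/|Y| = 447 Ω, ∠Z = −∠Y = 48.9°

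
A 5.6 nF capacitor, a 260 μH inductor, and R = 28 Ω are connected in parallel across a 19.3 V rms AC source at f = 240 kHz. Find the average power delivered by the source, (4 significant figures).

ω = 2πf = 1.508e+06 rad/s
X_L = ωL = 392.1 Ω
X_C = 1/(ωC) = 118.4 Ω
Parallel: admittances add. Y = 1/R + 1/(jωL) + jωC
Y = (0.03571 + j0.005894) S
|Y| = 0.03620 S → |Z| = 1/|Y| = 27.63 Ω, ∠Z = −∠Y = -9.371°
I = V/|Z| = 698.6 mA
P = VI cos φ = 19.3 × 0.6986 × cos(-9.371°) = 13.30 W

13.30 W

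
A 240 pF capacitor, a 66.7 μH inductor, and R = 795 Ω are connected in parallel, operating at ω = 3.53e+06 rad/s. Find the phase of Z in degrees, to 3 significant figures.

X_L = ωL = 235 Ω
X_C = 1/(ωC) = 1180 Ω
Parallel: admittances add. Y = 1/R + 1/(jωL) + jωC
Y = (0.00126 − j0.00340) S
|Y| = 0.00363 S → |Z| = 1/|Y| = 276 Ω, ∠Z = −∠Y = 69.7°

69.7°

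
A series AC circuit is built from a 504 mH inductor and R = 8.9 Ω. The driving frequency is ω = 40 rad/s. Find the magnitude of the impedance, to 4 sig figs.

22.04 Ω

X_L = ωL = 20.16 Ω
Z = 8.900 + j20.16 Ω
|Z| = √(8.900² + 20.16²) = 22.04 Ω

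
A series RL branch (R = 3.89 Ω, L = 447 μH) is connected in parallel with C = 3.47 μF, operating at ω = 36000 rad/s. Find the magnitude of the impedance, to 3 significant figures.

X_L = ωL = 16.1 Ω
X_C = 1/(ωC) = 8.01 Ω
Branch 1 (R+jX_L): Z₁ = 3.89 + j16.1 Ω, |Z₁| = 16.6 Ω
Branch 2 (−jX_C): Z₂ = −j8.01 Ω
Parallel: Z = Z₁Z₂/(Z₁+Z₂), |Z| = 14.8 Ω, ∠Z = -77.9°

14.8 Ω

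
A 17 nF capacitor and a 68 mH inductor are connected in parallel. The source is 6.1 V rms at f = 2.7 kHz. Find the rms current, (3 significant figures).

3.53 mA

ω = 2πf = 16960 rad/s
X_L = ωL = 1150 Ω
X_C = 1/(ωC) = 3470 Ω
Parallel: admittances add. Y = 1/(jωL) + jωC
Y = (0 − j0.000578) S
|Y| = 0.000578 S → |Z| = 1/|Y| = 1730 Ω, ∠Z = −∠Y = 90.0°
I = V/|Z| = 6.1/1730 = 3.53 mA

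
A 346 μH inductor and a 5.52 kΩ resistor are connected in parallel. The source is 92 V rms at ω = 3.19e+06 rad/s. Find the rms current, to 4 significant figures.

X_L = ωL = 1104 Ω
Parallel: admittances add. Y = 1/R + 1/(jωL)
Y = (0.0001812 − j0.0009060) S
|Y| = 0.0009239 S → |Z| = 1/|Y| = 1082 Ω, ∠Z = −∠Y = 78.69°
I = V/|Z| = 92/1082 = 85.00 mA

85.00 mA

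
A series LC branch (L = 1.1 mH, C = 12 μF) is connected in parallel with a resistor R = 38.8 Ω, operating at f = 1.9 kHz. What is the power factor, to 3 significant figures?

ω = 2πf = 11940 rad/s
X_L = ωL = 13.1 Ω
X_C = 1/(ωC) = 6.98 Ω
Branch 1: Z₁ = R = 38.8 Ω
Branch 2 (series LC): Z₂ = j(X_L − X_C) = j6.15 Ω
Parallel: Z = Z₁Z₂/(Z₁+Z₂), |Z| = 6.08 Ω, ∠Z = 81.0°
cos φ = cos(81.0°) = 0.157

0.157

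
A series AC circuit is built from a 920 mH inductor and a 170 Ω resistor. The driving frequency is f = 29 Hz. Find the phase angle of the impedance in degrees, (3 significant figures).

44.6°

ω = 2πf = 182.2 rad/s
X_L = ωL = 168 Ω
Z = 170 + j168 Ω
|Z| = √(170² + 168²) = 239 Ω
∠Z = arctan(168/170) = 44.6°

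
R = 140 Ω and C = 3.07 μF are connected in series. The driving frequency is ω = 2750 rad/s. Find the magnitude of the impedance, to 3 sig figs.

X_C = 1/(ωC) = 118 Ω
Z = 140 − j118 Ω
|Z| = √(140² + 118²) = 183 Ω

183 Ω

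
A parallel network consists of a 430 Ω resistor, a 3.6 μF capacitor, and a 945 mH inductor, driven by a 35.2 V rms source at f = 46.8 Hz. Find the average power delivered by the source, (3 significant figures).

ω = 2πf = 294.1 rad/s
X_L = ωL = 278 Ω
X_C = 1/(ωC) = 945 Ω
Parallel: admittances add. Y = 1/R + 1/(jωL) + jωC
Y = (0.00233 − j0.00254) S
|Y| = 0.00344 S → |Z| = 1/|Y| = 290 Ω, ∠Z = −∠Y = 47.5°
I = V/|Z| = 121 mA
P = VI cos φ = 35.2 × 0.121 × cos(47.5°) = 2.88 W

2.88 W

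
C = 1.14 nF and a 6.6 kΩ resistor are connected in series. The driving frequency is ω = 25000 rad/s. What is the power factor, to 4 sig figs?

0.1849

X_C = 1/(ωC) = 35090 Ω
Z = 6600 − j35090 Ω
|Z| = √(6600² + 35090²) = 35700 Ω
∠Z = arctan(-35090/6600) = -79.35°
cos φ = cos(-79.35°) = 0.1849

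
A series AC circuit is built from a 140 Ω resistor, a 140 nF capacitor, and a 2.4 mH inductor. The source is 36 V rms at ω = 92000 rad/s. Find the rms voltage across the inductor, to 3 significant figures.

X_L = ωL = 221 Ω
X_C = 1/(ωC) = 77.6 Ω
Net reactance X = X_L − X_C = 143 Ω
Z = 140 + j143 Ω
|Z| = √(140² + 143²) = 200 Ω
I = V/|Z| = 180 mA
V_L = I·|Z_L| = 0.180 × 221 = 39.7 V

39.7 V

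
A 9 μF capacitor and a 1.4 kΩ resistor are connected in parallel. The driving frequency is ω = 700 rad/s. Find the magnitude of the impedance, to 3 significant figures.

158 Ω

X_C = 1/(ωC) = 159 Ω
Parallel: admittances add. Y = 1/R + jωC
Y = (0.000714 + j0.00630) S
|Y| = 0.00634 S → |Z| = 1/|Y| = 158 Ω, ∠Z = −∠Y = -83.5°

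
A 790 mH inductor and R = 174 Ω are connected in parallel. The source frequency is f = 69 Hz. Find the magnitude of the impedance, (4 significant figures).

ω = 2πf = 433.5 rad/s
X_L = ωL = 342.5 Ω
Parallel: admittances add. Y = 1/R + 1/(jωL)
Y = (0.005747 − j0.002920) S
|Y| = 0.006446 S → |Z| = 1/|Y| = 155.1 Ω, ∠Z = −∠Y = 26.93°

155.1 Ω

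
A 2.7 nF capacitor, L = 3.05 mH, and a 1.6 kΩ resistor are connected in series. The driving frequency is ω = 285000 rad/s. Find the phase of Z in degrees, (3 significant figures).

X_L = ωL = 869 Ω
X_C = 1/(ωC) = 1300 Ω
Net reactance X = X_L − X_C = -430 Ω
Z = 1600 − j430 Ω
|Z| = √(1600² + 430²) = 1660 Ω
∠Z = arctan(-430/1600) = -15.1°

-15.1°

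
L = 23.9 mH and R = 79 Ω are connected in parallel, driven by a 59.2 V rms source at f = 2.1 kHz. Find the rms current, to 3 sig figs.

ω = 2πf = 13190 rad/s
X_L = ωL = 315 Ω
Parallel: admittances add. Y = 1/R + 1/(jωL)
Y = (0.0127 − j0.00317) S
|Y| = 0.0130 S → |Z| = 1/|Y| = 76.6 Ω, ∠Z = −∠Y = 14.1°
I = V/|Z| = 59.2/76.6 = 773 mA

773 mA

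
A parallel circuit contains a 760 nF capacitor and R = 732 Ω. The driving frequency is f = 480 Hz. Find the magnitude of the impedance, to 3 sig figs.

ω = 2πf = 3016 rad/s
X_C = 1/(ωC) = 436 Ω
Parallel: admittances add. Y = 1/R + jωC
Y = (0.00137 + j0.00229) S
|Y| = 0.00267 S → |Z| = 1/|Y| = 375 Ω, ∠Z = −∠Y = -59.2°

375 Ω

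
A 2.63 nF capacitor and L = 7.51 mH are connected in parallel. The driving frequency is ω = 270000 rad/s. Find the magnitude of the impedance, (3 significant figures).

X_L = ωL = 2030 Ω
X_C = 1/(ωC) = 1410 Ω
Parallel: admittances add. Y = 1/(jωL) + jωC
Y = (0 + j0.000217) S
|Y| = 0.000217 S → |Z| = 1/|Y| = 4610 Ω, ∠Z = −∠Y = -90.0°

4610 Ω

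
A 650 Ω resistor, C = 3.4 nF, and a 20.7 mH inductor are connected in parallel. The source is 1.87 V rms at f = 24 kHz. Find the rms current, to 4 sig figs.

2.899 mA

ω = 2πf = 150800 rad/s
X_L = ωL = 3121 Ω
X_C = 1/(ωC) = 1950 Ω
Parallel: admittances add. Y = 1/R + 1/(jωL) + jωC
Y = (0.001538 + j0.0001923) S
|Y| = 0.001550 S → |Z| = 1/|Y| = 645.0 Ω, ∠Z = −∠Y = -7.126°
I = V/|Z| = 1.87/645.0 = 2.899 mA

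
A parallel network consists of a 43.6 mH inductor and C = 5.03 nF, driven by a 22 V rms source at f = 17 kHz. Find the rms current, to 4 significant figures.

ω = 2πf = 106800 rad/s
X_L = ωL = 4657 Ω
X_C = 1/(ωC) = 1861 Ω
Parallel: admittances add. Y = 1/(jωL) + jωC
Y = (0 + j0.0003225) S
|Y| = 0.0003225 S → |Z| = 1/|Y| = 3100 Ω, ∠Z = −∠Y = -90.00°
I = V/|Z| = 22/3100 = 7.096 mA

7.096 mA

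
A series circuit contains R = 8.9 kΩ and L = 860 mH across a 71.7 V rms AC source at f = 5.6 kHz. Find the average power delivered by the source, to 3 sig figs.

46.0 mW

ω = 2πf = 35190 rad/s
X_L = ωL = 30300 Ω
Z = 8900 + j30300 Ω
|Z| = √(8900² + 30300²) = 31500 Ω
∠Z = arctan(30300/8900) = 73.6°
I = V/|Z| = 2.27 mA
P = VI cos φ = 71.7 × 0.00227 × cos(73.6°) = 46.0 mW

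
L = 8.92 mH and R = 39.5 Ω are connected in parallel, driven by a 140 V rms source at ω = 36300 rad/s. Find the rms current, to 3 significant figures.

3.57 A

X_L = ωL = 324 Ω
Parallel: admittances add. Y = 1/R + 1/(jωL)
Y = (0.0253 − j0.00309) S
|Y| = 0.0255 S → |Z| = 1/|Y| = 39.2 Ω, ∠Z = −∠Y = 6.96°
I = V/|Z| = 140/39.2 = 3.57 A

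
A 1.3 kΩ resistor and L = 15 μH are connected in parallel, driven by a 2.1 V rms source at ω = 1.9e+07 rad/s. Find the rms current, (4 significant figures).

X_L = ωL = 285.0 Ω
Parallel: admittances add. Y = 1/R + 1/(jωL)
Y = (0.0007692 − j0.003509) S
|Y| = 0.003592 S → |Z| = 1/|Y| = 278.4 Ω, ∠Z = −∠Y = 77.63°
I = V/|Z| = 2.1/278.4 = 7.543 mA

7.543 mA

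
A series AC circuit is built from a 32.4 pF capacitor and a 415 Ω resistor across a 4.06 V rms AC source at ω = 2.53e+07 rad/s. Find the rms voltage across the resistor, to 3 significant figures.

1.31 V

X_C = 1/(ωC) = 1220 Ω
Z = 415 − j1220 Ω
|Z| = √(415² + 1220²) = 1290 Ω
I = V/|Z| = 3.15 mA
V_R = I·|Z_R| = 0.00315 × 415 = 1.31 V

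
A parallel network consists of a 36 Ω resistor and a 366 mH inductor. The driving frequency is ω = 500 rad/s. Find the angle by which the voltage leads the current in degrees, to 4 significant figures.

11.13°

X_L = ωL = 183.0 Ω
Parallel: admittances add. Y = 1/R + 1/(jωL)
Y = (0.02778 − j0.005464) S
|Y| = 0.02831 S → |Z| = 1/|Y| = 35.32 Ω, ∠Z = −∠Y = 11.13°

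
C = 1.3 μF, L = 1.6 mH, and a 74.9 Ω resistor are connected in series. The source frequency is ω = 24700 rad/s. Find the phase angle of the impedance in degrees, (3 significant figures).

6.38°

X_L = ωL = 39.5 Ω
X_C = 1/(ωC) = 31.1 Ω
Net reactance X = X_L − X_C = 8.38 Ω
Z = 74.9 + j8.38 Ω
|Z| = √(74.9² + 8.38²) = 75.4 Ω
∠Z = arctan(8.38/74.9) = 6.38°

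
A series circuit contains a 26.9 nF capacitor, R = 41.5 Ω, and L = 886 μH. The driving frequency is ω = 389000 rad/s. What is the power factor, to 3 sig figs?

X_L = ωL = 345 Ω
X_C = 1/(ωC) = 95.6 Ω
Net reactance X = X_L − X_C = 249 Ω
Z = 41.5 + j249 Ω
|Z| = √(41.5² + 249²) = 253 Ω
∠Z = arctan(249/41.5) = 80.5°
cos φ = cos(80.5°) = 0.164

0.164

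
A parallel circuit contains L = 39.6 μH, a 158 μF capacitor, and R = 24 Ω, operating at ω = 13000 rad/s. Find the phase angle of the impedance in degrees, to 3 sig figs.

X_L = ωL = 0.515 Ω
X_C = 1/(ωC) = 0.487 Ω
Parallel: admittances add. Y = 1/R + 1/(jωL) + jωC
Y = (0.0417 + j0.111) S
|Y| = 0.119 S → |Z| = 1/|Y| = 8.40 Ω, ∠Z = −∠Y = -69.5°

-69.5°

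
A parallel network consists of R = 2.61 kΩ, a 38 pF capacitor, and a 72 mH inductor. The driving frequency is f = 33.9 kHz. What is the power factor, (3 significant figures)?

0.989

ω = 2πf = 213000 rad/s
X_L = ωL = 15300 Ω
X_C = 1/(ωC) = 124000 Ω
Parallel: admittances add. Y = 1/R + 1/(jωL) + jωC
Y = (0.000383 − j5.71e-05) S
|Y| = 0.000387 S → |Z| = 1/|Y| = 2580 Ω, ∠Z = −∠Y = 8.48°
cos φ = cos(8.48°) = 0.989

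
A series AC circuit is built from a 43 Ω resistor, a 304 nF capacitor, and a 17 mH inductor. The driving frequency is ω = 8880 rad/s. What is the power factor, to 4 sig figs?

0.1923

X_L = ωL = 151.0 Ω
X_C = 1/(ωC) = 370.4 Ω
Net reactance X = X_L − X_C = -219.5 Ω
Z = 43.00 − j219.5 Ω
|Z| = √(43.00² + 219.5²) = 223.6 Ω
∠Z = arctan(-219.5/43.00) = -78.91°
cos φ = cos(-78.91°) = 0.1923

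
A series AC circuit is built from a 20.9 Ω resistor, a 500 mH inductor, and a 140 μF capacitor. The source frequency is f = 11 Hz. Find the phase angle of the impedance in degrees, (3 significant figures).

ω = 2πf = 69.12 rad/s
X_L = ωL = 34.6 Ω
X_C = 1/(ωC) = 103 Ω
Net reactance X = X_L − X_C = -68.8 Ω
Z = 20.9 − j68.8 Ω
|Z| = √(20.9² + 68.8²) = 71.9 Ω
∠Z = arctan(-68.8/20.9) = -73.1°

-73.1°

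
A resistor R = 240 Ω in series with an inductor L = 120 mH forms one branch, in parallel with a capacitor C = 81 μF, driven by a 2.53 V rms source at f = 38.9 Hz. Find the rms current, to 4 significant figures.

ω = 2πf = 244.4 rad/s
X_L = ωL = 29.33 Ω
X_C = 1/(ωC) = 50.51 Ω
Branch 1 (R+jX_L): Z₁ = 240.0 + j29.33 Ω, |Z₁| = 241.8 Ω
Branch 2 (−jX_C): Z₂ = −j50.51 Ω
Parallel: Z = Z₁Z₂/(Z₁+Z₂), |Z| = 50.69 Ω, ∠Z = -77.99°
I = V/|Z| = 2.53/50.69 = 49.91 mA

49.91 mA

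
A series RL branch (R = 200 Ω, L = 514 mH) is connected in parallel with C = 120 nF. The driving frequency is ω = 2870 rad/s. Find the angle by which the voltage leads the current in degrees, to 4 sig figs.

X_L = ωL = 1475 Ω
X_C = 1/(ωC) = 2904 Ω
Branch 1 (R+jX_L): Z₁ = 200.0 + j1475 Ω, |Z₁| = 1489 Ω
Branch 2 (−jX_C): Z₂ = −j2904 Ω
Parallel: Z = Z₁Z₂/(Z₁+Z₂), |Z| = 2997 Ω, ∠Z = 74.31°

74.31°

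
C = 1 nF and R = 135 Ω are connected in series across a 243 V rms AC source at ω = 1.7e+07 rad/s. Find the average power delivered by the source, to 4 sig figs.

X_C = 1/(ωC) = 58.82 Ω
Z = 135.0 − j58.82 Ω
|Z| = √(135.0² + 58.82²) = 147.3 Ω
∠Z = arctan(-58.82/135.0) = -23.54°
I = V/|Z| = 1.650 A
P = VI cos φ = 243 × 1.650 × cos(-23.54°) = 367.6 W

367.6 W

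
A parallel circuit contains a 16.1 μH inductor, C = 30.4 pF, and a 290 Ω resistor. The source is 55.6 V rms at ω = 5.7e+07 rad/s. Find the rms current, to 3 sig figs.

195 mA

X_L = ωL = 918 Ω
X_C = 1/(ωC) = 577 Ω
Parallel: admittances add. Y = 1/R + 1/(jωL) + jωC
Y = (0.00345 + j0.000643) S
|Y| = 0.00351 S → |Z| = 1/|Y| = 285 Ω, ∠Z = −∠Y = -10.6°
I = V/|Z| = 55.6/285 = 195 mA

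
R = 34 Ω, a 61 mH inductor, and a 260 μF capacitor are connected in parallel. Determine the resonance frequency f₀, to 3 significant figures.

ω₀ = 1/√(LC) = 1/√(0.061 × 0.00026) = 251.1 rad/s
f₀ = ω₀/(2π) = 40.0 Hz

40.0 Hz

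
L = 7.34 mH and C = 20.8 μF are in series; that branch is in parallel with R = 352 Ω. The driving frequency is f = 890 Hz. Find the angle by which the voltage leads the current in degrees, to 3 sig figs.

84.7°

ω = 2πf = 5592 rad/s
X_L = ωL = 41.0 Ω
X_C = 1/(ωC) = 8.60 Ω
Branch 1: Z₁ = R = 352 Ω
Branch 2 (series LC): Z₂ = j(X_L − X_C) = j32.4 Ω
Parallel: Z = Z₁Z₂/(Z₁+Z₂), |Z| = 32.3 Ω, ∠Z = 84.7°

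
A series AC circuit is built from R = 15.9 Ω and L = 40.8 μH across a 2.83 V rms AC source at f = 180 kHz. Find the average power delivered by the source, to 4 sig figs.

ω = 2πf = 1.131e+06 rad/s
X_L = ωL = 46.14 Ω
Z = 15.90 + j46.14 Ω
|Z| = √(15.90² + 46.14²) = 48.81 Ω
∠Z = arctan(46.14/15.90) = 70.99°
I = V/|Z| = 57.98 mA
P = VI cos φ = 2.83 × 0.05798 × cos(70.99°) = 53.46 mW

53.46 mW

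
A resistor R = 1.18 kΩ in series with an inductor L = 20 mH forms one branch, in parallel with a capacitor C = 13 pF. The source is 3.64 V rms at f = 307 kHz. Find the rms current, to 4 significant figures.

4.151 μA

ω = 2πf = 1.929e+06 rad/s
X_L = ωL = 38580 Ω
X_C = 1/(ωC) = 39880 Ω
Branch 1 (R+jX_L): Z₁ = 1180 + j38580 Ω, |Z₁| = 38600 Ω
Branch 2 (−jX_C): Z₂ = −j39880 Ω
Parallel: Z = Z₁Z₂/(Z₁+Z₂), |Z| = 876800 Ω, ∠Z = 46.01°
I = V/|Z| = 3.64/876800 = 4.151 μA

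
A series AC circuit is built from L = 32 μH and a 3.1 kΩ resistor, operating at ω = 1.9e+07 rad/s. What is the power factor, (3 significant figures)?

X_L = ωL = 608 Ω
Z = 3100 + j608 Ω
|Z| = √(3100² + 608²) = 3160 Ω
∠Z = arctan(608/3100) = 11.1°
cos φ = cos(11.1°) = 0.981

0.981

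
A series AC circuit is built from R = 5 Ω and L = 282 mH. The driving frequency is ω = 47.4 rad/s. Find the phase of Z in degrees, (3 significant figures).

X_L = ωL = 13.4 Ω
Z = 5.00 + j13.4 Ω
|Z| = √(5.00² + 13.4²) = 14.3 Ω
∠Z = arctan(13.4/5.00) = 69.5°

69.5°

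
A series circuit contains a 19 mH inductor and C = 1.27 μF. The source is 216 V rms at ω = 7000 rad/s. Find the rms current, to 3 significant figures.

X_L = ωL = 133 Ω
X_C = 1/(ωC) = 112 Ω
Net reactance X = X_L − X_C = 20.5 Ω
Z = j20.5 Ω
|Z| = √(0² + 20.5²) = 20.5 Ω
I = V/|Z| = 216/20.5 = 10.5 A

10.5 A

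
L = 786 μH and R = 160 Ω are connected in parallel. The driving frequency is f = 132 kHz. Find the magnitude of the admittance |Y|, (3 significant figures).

6.44 mS

ω = 2πf = 829400 rad/s
X_L = ωL = 652 Ω
Parallel: admittances add. Y = 1/R + 1/(jωL)
Y = (0.00625 − j0.00153) S
|Y| = 0.00644 S → |Z| = 1/|Y| = 155 Ω, ∠Z = −∠Y = 13.8°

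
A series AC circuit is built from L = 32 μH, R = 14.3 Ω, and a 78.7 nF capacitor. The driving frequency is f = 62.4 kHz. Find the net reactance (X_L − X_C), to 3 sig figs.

-19.9 Ω

ω = 2πf = 392100 rad/s
X_L = ωL = 12.5 Ω
X_C = 1/(ωC) = 32.4 Ω
X = 12.5 − 32.4 = -19.9 Ω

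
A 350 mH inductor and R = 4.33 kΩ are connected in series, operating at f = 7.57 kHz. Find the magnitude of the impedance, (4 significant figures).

17200 Ω

ω = 2πf = 47560 rad/s
X_L = ωL = 16650 Ω
Z = 4330 + j16650 Ω
|Z| = √(4330² + 16650²) = 17200 Ω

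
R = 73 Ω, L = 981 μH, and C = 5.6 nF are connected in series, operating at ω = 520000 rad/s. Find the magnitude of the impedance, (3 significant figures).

182 Ω

X_L = ωL = 510 Ω
X_C = 1/(ωC) = 343 Ω
Net reactance X = X_L − X_C = 167 Ω
Z = 73.0 + j167 Ω
|Z| = √(73.0² + 167²) = 182 Ω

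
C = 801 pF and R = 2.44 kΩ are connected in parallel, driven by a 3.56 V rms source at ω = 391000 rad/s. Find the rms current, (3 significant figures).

1.84 mA

X_C = 1/(ωC) = 3190 Ω
Parallel: admittances add. Y = 1/R + jωC
Y = (0.000410 + j0.000313) S
|Y| = 0.000516 S → |Z| = 1/|Y| = 1940 Ω, ∠Z = −∠Y = -37.4°
I = V/|Z| = 3.56/1940 = 1.84 mA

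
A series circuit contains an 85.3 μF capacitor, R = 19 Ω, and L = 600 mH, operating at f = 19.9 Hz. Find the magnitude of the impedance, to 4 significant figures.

26.69 Ω

ω = 2πf = 125.0 rad/s
X_L = ωL = 75.02 Ω
X_C = 1/(ωC) = 93.76 Ω
Net reactance X = X_L − X_C = -18.74 Ω
Z = 19.00 − j18.74 Ω
|Z| = √(19.00² + 18.74²) = 26.69 Ω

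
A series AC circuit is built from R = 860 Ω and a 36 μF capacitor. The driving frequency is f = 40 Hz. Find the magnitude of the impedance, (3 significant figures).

ω = 2πf = 251.3 rad/s
X_C = 1/(ωC) = 111 Ω
Z = 860 − j111 Ω
|Z| = √(860² + 111²) = 867 Ω

867 Ω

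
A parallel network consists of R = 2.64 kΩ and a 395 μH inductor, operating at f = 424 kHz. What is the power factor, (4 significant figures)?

0.3703

ω = 2πf = 2.664e+06 rad/s
X_L = ωL = 1052 Ω
Parallel: admittances add. Y = 1/R + 1/(jωL)
Y = (0.0003788 − j0.0009503) S
|Y| = 0.001023 S → |Z| = 1/|Y| = 977.5 Ω, ∠Z = −∠Y = 68.27°
cos φ = cos(68.27°) = 0.3703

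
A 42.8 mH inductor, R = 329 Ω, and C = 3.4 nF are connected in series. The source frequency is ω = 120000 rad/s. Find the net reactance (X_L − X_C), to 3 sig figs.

2690 Ω

X_L = ωL = 5140 Ω
X_C = 1/(ωC) = 2450 Ω
X = 5140 − 2450 = 2690 Ω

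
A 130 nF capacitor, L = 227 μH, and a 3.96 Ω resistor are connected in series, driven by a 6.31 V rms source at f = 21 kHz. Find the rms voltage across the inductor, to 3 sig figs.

6.60 V

ω = 2πf = 131900 rad/s
X_L = ωL = 30.0 Ω
X_C = 1/(ωC) = 58.3 Ω
Net reactance X = X_L − X_C = -28.3 Ω
Z = 3.96 − j28.3 Ω
|Z| = √(3.96² + 28.3²) = 28.6 Ω
I = V/|Z| = 220 mA
V_L = I·|Z_L| = 0.220 × 30.0 = 6.60 V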